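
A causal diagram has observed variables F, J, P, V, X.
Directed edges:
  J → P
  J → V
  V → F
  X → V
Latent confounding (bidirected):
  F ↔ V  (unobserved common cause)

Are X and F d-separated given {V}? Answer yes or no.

Bayes-Ball from X | {V} reaches {F,J,P}.
F ∈ reach(X|{V}) ⇒ X ⊥̸ F | {V}.

No — X and F are d-connected given {V}.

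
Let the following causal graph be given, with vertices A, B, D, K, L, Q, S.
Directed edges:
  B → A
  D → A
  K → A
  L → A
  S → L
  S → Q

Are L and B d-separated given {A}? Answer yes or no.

Bayes-Ball from L | {A} reaches {B,D,K,Q,S}.
B ∈ reach(L|{A}) ⇒ L ⊥̸ B | {A}.

No — L and B are d-connected given {A}.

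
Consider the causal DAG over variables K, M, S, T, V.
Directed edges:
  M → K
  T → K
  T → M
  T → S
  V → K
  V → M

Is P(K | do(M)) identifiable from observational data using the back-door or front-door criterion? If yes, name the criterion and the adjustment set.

desc(M)\{M}={K}; candidates ⊆ {S,T,V}.
size 0: {}; under {} M still reaches {K,S,T,V} ∋ K.
size 1: {S}, {T}, {V}; under {S} M still reaches {K,T,V} ∋ K.
{T,V}: M⊥K given {T,V} in G with M→· removed — back-door holds.
P(K|do(M)) = Σ_{T,V} P(K|M,T,V)·P(T,V).

P(K|do(M)): backdoor, adjust for {T, V}.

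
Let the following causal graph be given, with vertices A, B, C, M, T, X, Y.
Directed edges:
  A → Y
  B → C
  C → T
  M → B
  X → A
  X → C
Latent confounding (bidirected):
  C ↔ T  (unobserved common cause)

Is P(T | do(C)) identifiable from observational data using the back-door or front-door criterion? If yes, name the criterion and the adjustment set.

desc(C)\{C}={T}; candidates ⊆ {A,B,M,X,Y}.
C↔T: latent back-door arc(s) into C.
size 0: {}; under {} C still reaches {A,B,M,T,X,Y} ∋ T.
size 1: {A}, {B}, {M} …(+2); under {A} C still reaches {B,M,T,X} ∋ T.
size 2: {A,B}, {A,M}, {A,X} …(+7); under {A,B} C still reaches {T,X} ∋ T.
C↔T cannot be blocked by any observed set — no back-door set.
No mediator lies on a directed C→…→T path.
Neither criterion identifies P(T|do(C)) in this graph.

P(T|do(C)): not identifiable (no BD/FD set).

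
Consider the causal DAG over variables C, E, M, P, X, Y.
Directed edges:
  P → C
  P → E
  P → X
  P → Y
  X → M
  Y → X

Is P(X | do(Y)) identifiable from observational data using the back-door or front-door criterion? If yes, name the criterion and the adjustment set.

P(X|do(Y)): backdoor, adjust for {P}.

desc(Y)\{Y}={M,X}; candidates ⊆ {C,E,P}.
size 0: {}; under {} Y still reaches {C,E,M,P,X} ∋ X.
{P}: Y⊥X given {P} in G with Y→· removed — back-door holds.
P(X|do(Y)) = Σ_{P} P(X|Y,P)·P(P).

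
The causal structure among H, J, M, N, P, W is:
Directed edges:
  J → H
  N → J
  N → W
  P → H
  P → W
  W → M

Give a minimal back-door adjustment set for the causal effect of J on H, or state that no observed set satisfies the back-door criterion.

J→H: minimal back-door set ∅.

desc(J)\{J}={H}; candidates ⊆ {M,N,P,W}.
∅: J⊥H given ∅ in G with J→· removed — back-door holds.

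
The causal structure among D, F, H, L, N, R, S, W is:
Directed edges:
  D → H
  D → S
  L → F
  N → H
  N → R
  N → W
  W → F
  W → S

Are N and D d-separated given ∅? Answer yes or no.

Yes — N ⊥ D | ∅.

Bayes-Ball from N | ∅ reaches {F,H,R,S,W}.
D ∉ reach(N|∅) ⇒ N ⊥ D | ∅.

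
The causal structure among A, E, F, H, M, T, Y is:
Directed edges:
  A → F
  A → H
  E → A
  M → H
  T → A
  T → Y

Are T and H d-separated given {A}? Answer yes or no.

Yes — T ⊥ H | {A}.

Bayes-Ball from T | {A} reaches {E,Y}.
H ∉ reach(T|{A}) ⇒ T ⊥ H | {A}.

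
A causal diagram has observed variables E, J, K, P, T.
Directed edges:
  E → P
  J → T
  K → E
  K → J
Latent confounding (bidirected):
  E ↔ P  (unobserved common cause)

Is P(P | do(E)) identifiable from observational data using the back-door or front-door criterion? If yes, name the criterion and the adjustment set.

P(P|do(E)): not identifiable (no BD/FD set).

desc(E)\{E}={P}; candidates ⊆ {J,K,T}.
E↔P: latent back-door arc(s) into E.
size 0: {}; under {} E still reaches {J,K,P,T} ∋ P.
size 1: {J}, {K}, {T}; under {J} E still reaches {K,P} ∋ P.
size 2: {J,K}, {J,T}, {K,T}; under {J,K} E still reaches {P} ∋ P.
E↔P cannot be blocked by any observed set — no back-door set.
No mediator lies on a directed E→…→P path.
Neither criterion identifies P(P|do(E)) in this graph.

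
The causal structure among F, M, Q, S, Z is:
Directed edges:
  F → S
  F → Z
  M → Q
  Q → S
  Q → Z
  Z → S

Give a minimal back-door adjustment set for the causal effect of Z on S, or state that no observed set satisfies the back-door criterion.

desc(Z)\{Z}={S}; candidates ⊆ {F,M,Q}.
size 0: {}; under {} Z still reaches {F,M,Q,S} ∋ S.
size 1: {F}, {M}, {Q}; under {F} Z still reaches {M,Q,S} ∋ S.
{F,Q}: Z⊥S given {F,Q} in G with Z→· removed — back-door holds.

Z→S: minimal back-door set {F, Q}.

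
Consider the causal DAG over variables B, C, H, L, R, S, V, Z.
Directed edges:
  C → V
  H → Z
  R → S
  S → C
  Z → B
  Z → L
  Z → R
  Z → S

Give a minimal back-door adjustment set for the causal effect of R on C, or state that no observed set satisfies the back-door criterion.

desc(R)\{R}={C,S,V}; candidates ⊆ {B,H,L,Z}.
size 0: {}; under {} R still reaches {B,C,H,L,S,V,Z} ∋ C.
{Z}: R⊥C given {Z} in G with R→· removed — back-door holds.

R→C: minimal back-door set {Z}.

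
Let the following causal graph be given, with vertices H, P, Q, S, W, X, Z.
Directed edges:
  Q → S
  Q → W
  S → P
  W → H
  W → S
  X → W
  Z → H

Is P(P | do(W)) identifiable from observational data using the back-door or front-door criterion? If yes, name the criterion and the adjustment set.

P(P|do(W)): backdoor, adjust for {Q}.

desc(W)\{W}={H,P,S}; candidates ⊆ {Q,X,Z}.
size 0: {}; under {} W still reaches {P,Q,S,X} ∋ P.
{Q}: W⊥P given {Q} in G with W→· removed — back-door holds.
P(P|do(W)) = Σ_{Q} P(P|W,Q)·P(Q).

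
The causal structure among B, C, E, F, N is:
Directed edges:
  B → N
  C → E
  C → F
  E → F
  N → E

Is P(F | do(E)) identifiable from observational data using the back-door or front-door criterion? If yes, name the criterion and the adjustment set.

P(F|do(E)): backdoor, adjust for {C}.

desc(E)\{E}={F}; candidates ⊆ {B,C,N}.
size 0: {}; under {} E still reaches {B,C,F,N} ∋ F.
{C}: E⊥F given {C} in G with E→· removed — back-door holds.
P(F|do(E)) = Σ_{C} P(F|E,C)·P(C).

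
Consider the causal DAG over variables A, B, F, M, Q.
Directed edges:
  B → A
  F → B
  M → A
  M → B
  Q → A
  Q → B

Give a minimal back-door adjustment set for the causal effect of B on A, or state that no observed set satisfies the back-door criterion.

desc(B)\{B}={A}; candidates ⊆ {F,M,Q}.
size 0: {}; under {} B still reaches {A,F,M,Q} ∋ A.
size 1: {F}, {M}, {Q}; under {F} B still reaches {A,M,Q} ∋ A.
{M,Q}: B⊥A given {M,Q} in G with B→· removed — back-door holds.

B→A: minimal back-door set {M, Q}.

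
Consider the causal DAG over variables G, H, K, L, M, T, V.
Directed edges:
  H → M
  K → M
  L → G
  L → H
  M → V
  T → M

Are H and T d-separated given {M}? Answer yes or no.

Bayes-Ball from H | {M} reaches {G,K,L,T}.
T ∈ reach(H|{M}) ⇒ H ⊥̸ T | {M}.

No — H and T are d-connected given {M}.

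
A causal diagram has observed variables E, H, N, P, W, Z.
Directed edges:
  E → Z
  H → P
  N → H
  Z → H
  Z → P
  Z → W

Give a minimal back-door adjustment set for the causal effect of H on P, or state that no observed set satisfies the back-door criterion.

desc(H)\{H}={P}; candidates ⊆ {E,N,W,Z}.
size 0: {}; under {} H still reaches {E,N,P,W,Z} ∋ P.
{Z}: H⊥P given {Z} in G with H→· removed — back-door holds.

H→P: minimal back-door set {Z}.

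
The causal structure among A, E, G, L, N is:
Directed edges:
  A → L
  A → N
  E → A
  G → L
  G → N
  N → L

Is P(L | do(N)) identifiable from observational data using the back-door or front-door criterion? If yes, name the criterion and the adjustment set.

desc(N)\{N}={L}; candidates ⊆ {A,E,G}.
size 0: {}; under {} N still reaches {A,E,G,L} ∋ L.
size 1: {A}, {E}, {G}; under {A} N still reaches {G,L} ∋ L.
{A,G}: N⊥L given {A,G} in G with N→· removed — back-door holds.
P(L|do(N)) = Σ_{A,G} P(L|N,A,G)·P(A,G).

P(L|do(N)): backdoor, adjust for {A, G}.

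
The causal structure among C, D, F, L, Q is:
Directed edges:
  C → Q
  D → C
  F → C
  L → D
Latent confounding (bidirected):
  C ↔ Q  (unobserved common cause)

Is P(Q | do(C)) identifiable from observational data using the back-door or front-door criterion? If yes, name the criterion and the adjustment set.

desc(C)\{C}={Q}; candidates ⊆ {D,F,L}.
C↔Q: latent back-door arc(s) into C.
size 0: {}; under {} C still reaches {D,F,L,Q} ∋ Q.
size 1: {D}, {F}, {L}; under {D} C still reaches {F,Q} ∋ Q.
size 2: {D,F}, {D,L}, {F,L}; under {D,F} C still reaches {Q} ∋ Q.
C↔Q cannot be blocked by any observed set — no back-door set.
No mediator lies on a directed C→…→Q path.
Neither criterion identifies P(Q|do(C)) in this graph.

P(Q|do(C)): not identifiable (no BD/FD set).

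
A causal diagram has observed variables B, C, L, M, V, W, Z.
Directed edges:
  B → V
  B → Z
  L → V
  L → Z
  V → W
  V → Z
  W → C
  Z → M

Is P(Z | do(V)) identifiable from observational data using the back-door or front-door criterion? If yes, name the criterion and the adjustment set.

desc(V)\{V}={C,M,W,Z}; candidates ⊆ {B,L}.
size 0: {}; under {} V still reaches {B,L,M,Z} ∋ Z.
size 1: {B}, {L}; under {B} V still reaches {L,M,Z} ∋ Z.
{B,L}: V⊥Z given {B,L} in G with V→· removed — back-door holds.
P(Z|do(V)) = Σ_{B,L} P(Z|V,B,L)·P(B,L).

P(Z|do(V)): backdoor, adjust for {B, L}.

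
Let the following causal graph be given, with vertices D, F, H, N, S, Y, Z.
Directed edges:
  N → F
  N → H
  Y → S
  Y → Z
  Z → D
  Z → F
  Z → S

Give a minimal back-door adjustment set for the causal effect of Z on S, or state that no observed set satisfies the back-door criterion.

Z→S: minimal back-door set {Y}.

desc(Z)\{Z}={D,F,S}; candidates ⊆ {H,N,Y}.
size 0: {}; under {} Z still reaches {S,Y} ∋ S.
{Y}: Z⊥S given {Y} in G with Z→· removed — back-door holds.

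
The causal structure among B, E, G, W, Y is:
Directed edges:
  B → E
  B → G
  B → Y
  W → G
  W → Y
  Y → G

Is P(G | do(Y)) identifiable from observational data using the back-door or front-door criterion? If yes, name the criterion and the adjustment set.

desc(Y)\{Y}={G}; candidates ⊆ {B,E,W}.
size 0: {}; under {} Y still reaches {B,E,G,W} ∋ G.
size 1: {B}, {E}, {W}; under {B} Y still reaches {G,W} ∋ G.
{B,W}: Y⊥G given {B,W} in G with Y→· removed — back-door holds.
P(G|do(Y)) = Σ_{B,W} P(G|Y,B,W)·P(B,W).

P(G|do(Y)): backdoor, adjust for {B, W}.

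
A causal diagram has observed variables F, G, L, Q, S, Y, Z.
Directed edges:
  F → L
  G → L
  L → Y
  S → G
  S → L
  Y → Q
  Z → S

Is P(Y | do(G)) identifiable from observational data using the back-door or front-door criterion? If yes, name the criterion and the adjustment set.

P(Y|do(G)): backdoor, adjust for {S}.

desc(G)\{G}={L,Q,Y}; candidates ⊆ {F,S,Z}.
size 0: {}; under {} G still reaches {L,Q,S,Y,Z} ∋ Y.
{S}: G⊥Y given {S} in G with G→· removed — back-door holds.
P(Y|do(G)) = Σ_{S} P(Y|G,S)·P(S).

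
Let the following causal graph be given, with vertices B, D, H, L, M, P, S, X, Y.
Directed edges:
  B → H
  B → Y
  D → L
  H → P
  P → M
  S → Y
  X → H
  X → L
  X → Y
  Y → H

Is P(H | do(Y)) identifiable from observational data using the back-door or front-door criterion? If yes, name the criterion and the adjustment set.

P(H|do(Y)): backdoor, adjust for {B, X}.

desc(Y)\{Y}={H,M,P}; candidates ⊆ {B,D,L,S,X}.
size 0: {}; under {} Y still reaches {B,H,L,M,P,S,X} ∋ H.
size 1: {B}, {D}, {L} …(+2); under {B} Y still reaches {H,L,M,P,S,X} ∋ H.
{B,X}: Y⊥H given {B,X} in G with Y→· removed — back-door holds.
P(H|do(Y)) = Σ_{B,X} P(H|Y,B,X)·P(B,X).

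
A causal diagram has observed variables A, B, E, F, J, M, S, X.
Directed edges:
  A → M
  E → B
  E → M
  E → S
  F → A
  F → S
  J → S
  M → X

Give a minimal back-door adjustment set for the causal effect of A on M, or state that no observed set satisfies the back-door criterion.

A→M: minimal back-door set ∅.

desc(A)\{A}={M,X}; candidates ⊆ {B,E,F,J,S}.
∅: A⊥M given ∅ in G with A→· removed — back-door holds.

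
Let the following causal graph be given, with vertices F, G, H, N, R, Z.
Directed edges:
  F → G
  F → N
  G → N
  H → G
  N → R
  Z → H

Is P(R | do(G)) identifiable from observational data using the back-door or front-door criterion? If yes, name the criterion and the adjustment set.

P(R|do(G)): backdoor, adjust for {F}.

desc(G)\{G}={N,R}; candidates ⊆ {F,H,Z}.
size 0: {}; under {} G still reaches {F,H,N,R,Z} ∋ R.
{F}: G⊥R given {F} in G with G→· removed — back-door holds.
P(R|do(G)) = Σ_{F} P(R|G,F)·P(F).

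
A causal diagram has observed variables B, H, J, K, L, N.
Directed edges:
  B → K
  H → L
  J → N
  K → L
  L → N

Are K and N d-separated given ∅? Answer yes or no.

No — K and N are d-connected given ∅.

Bayes-Ball from K | ∅ reaches {B,L,N}.
N ∈ reach(K|∅) ⇒ K ⊥̸ N | ∅.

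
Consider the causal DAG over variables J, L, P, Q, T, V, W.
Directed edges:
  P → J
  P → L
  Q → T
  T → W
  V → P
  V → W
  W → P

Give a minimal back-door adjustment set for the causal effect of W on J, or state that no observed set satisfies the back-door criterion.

desc(W)\{W}={J,L,P}; candidates ⊆ {Q,T,V}.
size 0: {}; under {} W still reaches {J,L,P,Q,T,V} ∋ J.
{V}: W⊥J given {V} in G with W→· removed — back-door holds.

W→J: minimal back-door set {V}.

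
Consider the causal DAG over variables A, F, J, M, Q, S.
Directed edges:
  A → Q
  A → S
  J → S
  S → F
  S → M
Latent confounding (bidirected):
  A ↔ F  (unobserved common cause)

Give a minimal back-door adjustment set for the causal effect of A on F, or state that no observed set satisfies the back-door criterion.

desc(A)\{A}={F,M,Q,S}; candidates ⊆ {J}.
A↔F: latent back-door arc(s) into A.
size 0: {}; under {} A still reaches {F} ∋ F.
size 1: {J}; under {J} A still reaches {F} ∋ F.
A↔F cannot be blocked by any observed set — no back-door set.

A→F: no observed back-door set.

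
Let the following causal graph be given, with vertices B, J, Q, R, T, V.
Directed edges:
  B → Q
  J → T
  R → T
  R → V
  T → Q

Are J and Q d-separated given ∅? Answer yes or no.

Bayes-Ball from J | ∅ reaches {Q,T}.
Q ∈ reach(J|∅) ⇒ J ⊥̸ Q | ∅.

No — J and Q are d-connected given ∅.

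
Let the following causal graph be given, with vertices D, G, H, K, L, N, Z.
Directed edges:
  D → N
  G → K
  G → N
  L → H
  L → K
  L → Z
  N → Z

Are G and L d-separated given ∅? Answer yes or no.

Bayes-Ball from G | ∅ reaches {K,N,Z}.
L ∉ reach(G|∅) ⇒ G ⊥ L | ∅.

Yes — G ⊥ L | ∅.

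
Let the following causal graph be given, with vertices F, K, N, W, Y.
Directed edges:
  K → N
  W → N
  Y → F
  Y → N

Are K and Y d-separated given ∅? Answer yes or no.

Yes — K ⊥ Y | ∅.

Bayes-Ball from K | ∅ reaches {N}.
Y ∉ reach(K|∅) ⇒ K ⊥ Y | ∅.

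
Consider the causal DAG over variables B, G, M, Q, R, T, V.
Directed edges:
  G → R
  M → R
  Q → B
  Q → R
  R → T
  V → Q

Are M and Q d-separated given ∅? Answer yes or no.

Yes — M ⊥ Q | ∅.

Bayes-Ball from M | ∅ reaches {R,T}.
Q ∉ reach(M|∅) ⇒ M ⊥ Q | ∅.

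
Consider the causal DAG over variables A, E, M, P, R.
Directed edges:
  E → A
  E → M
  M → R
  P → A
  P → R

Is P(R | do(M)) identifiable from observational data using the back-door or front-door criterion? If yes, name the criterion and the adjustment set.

desc(M)\{M}={R}; candidates ⊆ {A,E,P}.
∅: M⊥R given ∅ in G with M→· removed — back-door holds.
P(R|do(M)) = P(R|M) — no adjustment needed.

P(R|do(M)): backdoor, adjust for ∅.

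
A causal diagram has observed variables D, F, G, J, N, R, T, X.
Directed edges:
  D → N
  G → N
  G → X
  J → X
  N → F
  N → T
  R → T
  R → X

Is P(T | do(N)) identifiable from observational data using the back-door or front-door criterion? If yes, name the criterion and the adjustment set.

P(T|do(N)): backdoor, adjust for ∅.

desc(N)\{N}={F,T}; candidates ⊆ {D,G,J,R,X}.
∅: N⊥T given ∅ in G with N→· removed — back-door holds.
P(T|do(N)) = P(T|N) — no adjustment needed.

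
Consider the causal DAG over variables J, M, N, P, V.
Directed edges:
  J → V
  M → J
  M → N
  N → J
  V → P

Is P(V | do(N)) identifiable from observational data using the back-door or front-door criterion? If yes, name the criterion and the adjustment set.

desc(N)\{N}={J,P,V}; candidates ⊆ {M}.
size 0: {}; under {} N still reaches {J,M,P,V} ∋ V.
{M}: N⊥V given {M} in G with N→· removed — back-door holds.
P(V|do(N)) = Σ_{M} P(V|N,M)·P(M).

P(V|do(N)): backdoor, adjust for {M}.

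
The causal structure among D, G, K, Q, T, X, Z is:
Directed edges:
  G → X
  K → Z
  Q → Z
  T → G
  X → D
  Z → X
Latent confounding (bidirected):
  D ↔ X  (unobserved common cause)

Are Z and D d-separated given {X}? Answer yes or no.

Bayes-Ball from Z | {X} reaches {D,G,K,Q,T}.
D ∈ reach(Z|{X}) ⇒ Z ⊥̸ D | {X}.

No — Z and D are d-connected given {X}.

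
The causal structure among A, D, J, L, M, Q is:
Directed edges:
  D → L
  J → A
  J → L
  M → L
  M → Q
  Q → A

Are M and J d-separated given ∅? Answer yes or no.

Bayes-Ball from M | ∅ reaches {A,L,Q}.
J ∉ reach(M|∅) ⇒ M ⊥ J | ∅.

Yes — M ⊥ J | ∅.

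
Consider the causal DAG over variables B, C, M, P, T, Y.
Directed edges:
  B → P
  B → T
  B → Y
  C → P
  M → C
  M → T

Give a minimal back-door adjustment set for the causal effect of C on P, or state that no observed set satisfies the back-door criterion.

C→P: minimal back-door set ∅.

desc(C)\{C}={P}; candidates ⊆ {B,M,T,Y}.
∅: C⊥P given ∅ in G with C→· removed — back-door holds.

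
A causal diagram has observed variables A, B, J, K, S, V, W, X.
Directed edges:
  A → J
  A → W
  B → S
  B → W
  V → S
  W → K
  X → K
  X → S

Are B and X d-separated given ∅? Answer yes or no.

Bayes-Ball from B | ∅ reaches {K,S,W}.
X ∉ reach(B|∅) ⇒ B ⊥ X | ∅.

Yes — B ⊥ X | ∅.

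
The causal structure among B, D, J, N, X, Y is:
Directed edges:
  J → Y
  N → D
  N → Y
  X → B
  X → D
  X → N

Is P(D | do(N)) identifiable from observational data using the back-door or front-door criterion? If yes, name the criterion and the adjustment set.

P(D|do(N)): backdoor, adjust for {X}.

desc(N)\{N}={D,Y}; candidates ⊆ {B,J,X}.
size 0: {}; under {} N still reaches {B,D,X} ∋ D.
{X}: N⊥D given {X} in G with N→· removed — back-door holds.
P(D|do(N)) = Σ_{X} P(D|N,X)·P(X).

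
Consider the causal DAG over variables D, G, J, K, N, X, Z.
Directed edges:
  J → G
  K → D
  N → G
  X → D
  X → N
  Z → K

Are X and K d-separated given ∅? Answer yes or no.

Yes — X ⊥ K | ∅.

Bayes-Ball from X | ∅ reaches {D,G,N}.
K ∉ reach(X|∅) ⇒ X ⊥ K | ∅.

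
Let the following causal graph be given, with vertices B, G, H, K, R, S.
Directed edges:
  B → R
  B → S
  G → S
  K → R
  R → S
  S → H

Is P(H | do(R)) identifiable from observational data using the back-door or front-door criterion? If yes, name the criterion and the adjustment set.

desc(R)\{R}={H,S}; candidates ⊆ {B,G,K}.
size 0: {}; under {} R still reaches {B,H,K,S} ∋ H.
{B}: R⊥H given {B} in G with R→· removed — back-door holds.
P(H|do(R)) = Σ_{B} P(H|R,B)·P(B).

P(H|do(R)): backdoor, adjust for {B}.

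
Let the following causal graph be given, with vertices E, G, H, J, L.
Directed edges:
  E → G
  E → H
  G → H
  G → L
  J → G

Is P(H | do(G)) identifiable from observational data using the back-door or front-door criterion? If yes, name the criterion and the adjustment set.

P(H|do(G)): backdoor, adjust for {E}.

desc(G)\{G}={H,L}; candidates ⊆ {E,J}.
size 0: {}; under {} G still reaches {E,H,J} ∋ H.
{E}: G⊥H given {E} in G with G→· removed — back-door holds.
P(H|do(G)) = Σ_{E} P(H|G,E)·P(E).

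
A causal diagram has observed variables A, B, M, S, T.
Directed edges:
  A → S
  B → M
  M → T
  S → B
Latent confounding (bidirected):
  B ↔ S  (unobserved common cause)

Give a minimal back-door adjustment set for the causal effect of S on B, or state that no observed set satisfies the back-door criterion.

desc(S)\{S}={B,M,T}; candidates ⊆ {A}.
S↔B: latent back-door arc(s) into S.
size 0: {}; under {} S still reaches {A,B,M,T} ∋ B.
size 1: {A}; under {A} S still reaches {B,M,T} ∋ B.
S↔B cannot be blocked by any observed set — no back-door set.

S→B: no observed back-door set.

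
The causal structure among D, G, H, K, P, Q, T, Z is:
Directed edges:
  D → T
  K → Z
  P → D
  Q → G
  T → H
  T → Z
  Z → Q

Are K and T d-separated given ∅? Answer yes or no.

Yes — K ⊥ T | ∅.

Bayes-Ball from K | ∅ reaches {G,Q,Z}.
T ∉ reach(K|∅) ⇒ K ⊥ T | ∅.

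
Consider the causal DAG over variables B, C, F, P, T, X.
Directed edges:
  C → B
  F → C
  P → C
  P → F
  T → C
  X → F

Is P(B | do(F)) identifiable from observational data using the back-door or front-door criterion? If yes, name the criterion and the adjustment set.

desc(F)\{F}={B,C}; candidates ⊆ {P,T,X}.
size 0: {}; under {} F still reaches {B,C,P,X} ∋ B.
{P}: F⊥B given {P} in G with F→· removed — back-door holds.
P(B|do(F)) = Σ_{P} P(B|F,P)·P(P).

P(B|do(F)): backdoor, adjust for {P}.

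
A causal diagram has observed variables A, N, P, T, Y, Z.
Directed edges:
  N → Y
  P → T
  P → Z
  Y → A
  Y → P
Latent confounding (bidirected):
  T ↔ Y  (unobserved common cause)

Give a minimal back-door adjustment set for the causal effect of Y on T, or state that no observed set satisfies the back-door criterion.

Y→T: no observed back-door set.

desc(Y)\{Y}={A,P,T,Z}; candidates ⊆ {N}.
Y↔T: latent back-door arc(s) into Y.
size 0: {}; under {} Y still reaches {N,T} ∋ T.
size 1: {N}; under {N} Y still reaches {T} ∋ T.
Y↔T cannot be blocked by any observed set — no back-door set.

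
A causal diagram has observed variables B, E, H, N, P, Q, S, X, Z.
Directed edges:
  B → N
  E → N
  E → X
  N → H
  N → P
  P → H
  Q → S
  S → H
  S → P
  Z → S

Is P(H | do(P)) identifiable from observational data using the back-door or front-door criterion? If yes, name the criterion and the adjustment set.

P(H|do(P)): backdoor, adjust for {N, S}.

desc(P)\{P}={H}; candidates ⊆ {B,E,N,Q,S,X,Z}.
size 0: {}; under {} P still reaches {B,E,H,N,Q,S,X,Z} ∋ H.
size 1: {B}, {E}, {N} …(+4); under {B} P still reaches {E,H,N,Q,S,X,Z} ∋ H.
{N,S}: P⊥H given {N,S} in G with P→· removed — back-door holds.
P(H|do(P)) = Σ_{N,S} P(H|P,N,S)·P(N,S).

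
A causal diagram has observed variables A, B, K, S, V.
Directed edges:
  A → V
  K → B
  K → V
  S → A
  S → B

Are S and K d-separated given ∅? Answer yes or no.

Yes — S ⊥ K | ∅.

Bayes-Ball from S | ∅ reaches {A,B,V}.
K ∉ reach(S|∅) ⇒ S ⊥ K | ∅.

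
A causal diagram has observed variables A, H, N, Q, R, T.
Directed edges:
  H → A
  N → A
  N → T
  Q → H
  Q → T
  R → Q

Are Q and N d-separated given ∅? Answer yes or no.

Yes — Q ⊥ N | ∅.

Bayes-Ball from Q | ∅ reaches {A,H,R,T}.
N ∉ reach(Q|∅) ⇒ Q ⊥ N | ∅.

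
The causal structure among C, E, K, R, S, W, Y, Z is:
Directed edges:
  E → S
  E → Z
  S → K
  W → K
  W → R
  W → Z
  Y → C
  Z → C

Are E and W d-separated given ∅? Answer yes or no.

Yes — E ⊥ W | ∅.

Bayes-Ball from E | ∅ reaches {C,K,S,Z}.
W ∉ reach(E|∅) ⇒ E ⊥ W | ∅.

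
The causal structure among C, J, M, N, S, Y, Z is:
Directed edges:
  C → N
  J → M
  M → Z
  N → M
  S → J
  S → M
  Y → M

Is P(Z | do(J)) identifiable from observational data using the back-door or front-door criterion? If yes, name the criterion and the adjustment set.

desc(J)\{J}={M,Z}; candidates ⊆ {C,N,S,Y}.
size 0: {}; under {} J still reaches {M,S,Z} ∋ Z.
{S}: J⊥Z given {S} in G with J→· removed — back-door holds.
P(Z|do(J)) = Σ_{S} P(Z|J,S)·P(S).

P(Z|do(J)): backdoor, adjust for {S}.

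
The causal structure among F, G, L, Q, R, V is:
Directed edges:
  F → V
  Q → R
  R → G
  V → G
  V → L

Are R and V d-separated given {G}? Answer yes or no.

Bayes-Ball from R | {G} reaches {F,L,Q,V}.
V ∈ reach(R|{G}) ⇒ R ⊥̸ V | {G}.

No — R and V are d-connected given {G}.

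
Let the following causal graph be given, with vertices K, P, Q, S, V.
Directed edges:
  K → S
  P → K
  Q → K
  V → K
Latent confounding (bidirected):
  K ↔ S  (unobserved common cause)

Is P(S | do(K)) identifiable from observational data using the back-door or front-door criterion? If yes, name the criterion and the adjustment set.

desc(K)\{K}={S}; candidates ⊆ {P,Q,V}.
K↔S: latent back-door arc(s) into K.
size 0: {}; under {} K still reaches {P,Q,S,V} ∋ S.
size 1: {P}, {Q}, {V}; under {P} K still reaches {Q,S,V} ∋ S.
size 2: {P,Q}, {P,V}, {Q,V}; under {P,Q} K still reaches {S,V} ∋ S.
K↔S cannot be blocked by any observed set — no back-door set.
No mediator lies on a directed K→…→S path.
Neither criterion identifies P(S|do(K)) in this graph.

P(S|do(K)): not identifiable (no BD/FD set).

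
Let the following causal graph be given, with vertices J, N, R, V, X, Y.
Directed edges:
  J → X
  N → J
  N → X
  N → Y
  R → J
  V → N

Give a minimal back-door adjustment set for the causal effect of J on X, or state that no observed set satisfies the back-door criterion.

desc(J)\{J}={X}; candidates ⊆ {N,R,V,Y}.
size 0: {}; under {} J still reaches {N,R,V,X,Y} ∋ X.
{N}: J⊥X given {N} in G with J→· removed — back-door holds.

J→X: minimal back-door set {N}.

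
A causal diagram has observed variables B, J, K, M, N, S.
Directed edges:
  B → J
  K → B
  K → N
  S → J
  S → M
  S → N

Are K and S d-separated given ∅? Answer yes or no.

Yes — K ⊥ S | ∅.

Bayes-Ball from K | ∅ reaches {B,J,N}.
S ∉ reach(K|∅) ⇒ K ⊥ S | ∅.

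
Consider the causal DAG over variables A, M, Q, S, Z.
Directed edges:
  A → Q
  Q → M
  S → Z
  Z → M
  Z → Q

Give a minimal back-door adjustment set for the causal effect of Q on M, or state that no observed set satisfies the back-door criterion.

desc(Q)\{Q}={M}; candidates ⊆ {A,S,Z}.
size 0: {}; under {} Q still reaches {A,M,S,Z} ∋ M.
{Z}: Q⊥M given {Z} in G with Q→· removed — back-door holds.

Q→M: minimal back-door set {Z}.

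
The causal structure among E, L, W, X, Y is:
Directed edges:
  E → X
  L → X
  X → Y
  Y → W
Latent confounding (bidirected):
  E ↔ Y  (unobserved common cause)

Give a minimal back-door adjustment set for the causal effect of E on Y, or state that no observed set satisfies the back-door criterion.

desc(E)\{E}={W,X,Y}; candidates ⊆ {L}.
E↔Y: latent back-door arc(s) into E.
size 0: {}; under {} E still reaches {W,Y} ∋ Y.
size 1: {L}; under {L} E still reaches {W,Y} ∋ Y.
E↔Y cannot be blocked by any observed set — no back-door set.

E→Y: no observed back-door set.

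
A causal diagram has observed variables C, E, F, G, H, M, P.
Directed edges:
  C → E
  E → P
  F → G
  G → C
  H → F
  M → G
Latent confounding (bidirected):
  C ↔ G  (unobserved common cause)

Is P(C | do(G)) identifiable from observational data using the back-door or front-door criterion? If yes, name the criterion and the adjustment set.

P(C|do(G)): not identifiable (no BD/FD set).

desc(G)\{G}={C,E,P}; candidates ⊆ {F,H,M}.
G↔C: latent back-door arc(s) into G.
size 0: {}; under {} G still reaches {C,E,F,H,M,P} ∋ C.
size 1: {F}, {H}, {M}; under {F} G still reaches {C,E,M,P} ∋ C.
size 2: {F,H}, {F,M}, {H,M}; under {F,H} G still reaches {C,E,M,P} ∋ C.
G↔C cannot be blocked by any observed set — no back-door set.
No mediator lies on a directed G→…→C path.
Neither criterion identifies P(C|do(G)) in this graph.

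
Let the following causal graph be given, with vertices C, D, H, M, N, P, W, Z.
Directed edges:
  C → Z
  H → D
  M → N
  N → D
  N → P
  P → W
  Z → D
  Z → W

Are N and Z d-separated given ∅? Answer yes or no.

Bayes-Ball from N | ∅ reaches {D,M,P,W}.
Z ∉ reach(N|∅) ⇒ N ⊥ Z | ∅.

Yes — N ⊥ Z | ∅.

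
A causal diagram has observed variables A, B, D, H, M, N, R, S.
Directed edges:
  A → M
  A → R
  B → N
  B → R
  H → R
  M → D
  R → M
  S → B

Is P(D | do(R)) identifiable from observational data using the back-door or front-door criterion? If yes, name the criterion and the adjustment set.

P(D|do(R)): backdoor, adjust for {A}.

desc(R)\{R}={D,M}; candidates ⊆ {A,B,H,N,S}.
size 0: {}; under {} R still reaches {A,B,D,H,M,N,S} ∋ D.
{A}: R⊥D given {A} in G with R→· removed — back-door holds.
P(D|do(R)) = Σ_{A} P(D|R,A)·P(A).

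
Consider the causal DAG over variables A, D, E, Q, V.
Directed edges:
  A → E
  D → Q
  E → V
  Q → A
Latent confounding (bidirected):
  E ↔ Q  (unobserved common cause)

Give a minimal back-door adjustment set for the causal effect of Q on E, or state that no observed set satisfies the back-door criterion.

desc(Q)\{Q}={A,E,V}; candidates ⊆ {D}.
Q↔E: latent back-door arc(s) into Q.
size 0: {}; under {} Q still reaches {D,E,V} ∋ E.
size 1: {D}; under {D} Q still reaches {E,V} ∋ E.
Q↔E cannot be blocked by any observed set — no back-door set.

Q→E: no observed back-door set.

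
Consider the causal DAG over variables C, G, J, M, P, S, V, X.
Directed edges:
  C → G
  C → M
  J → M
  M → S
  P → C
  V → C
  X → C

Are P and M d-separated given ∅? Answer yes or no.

Bayes-Ball from P | ∅ reaches {C,G,M,S}.
M ∈ reach(P|∅) ⇒ P ⊥̸ M | ∅.

No — P and M are d-connected given ∅.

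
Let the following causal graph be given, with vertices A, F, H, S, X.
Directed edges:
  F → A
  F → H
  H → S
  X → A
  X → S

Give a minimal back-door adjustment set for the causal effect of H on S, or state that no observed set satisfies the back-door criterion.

H→S: minimal back-door set ∅.

desc(H)\{H}={S}; candidates ⊆ {A,F,X}.
∅: H⊥S given ∅ in G with H→· removed — back-door holds.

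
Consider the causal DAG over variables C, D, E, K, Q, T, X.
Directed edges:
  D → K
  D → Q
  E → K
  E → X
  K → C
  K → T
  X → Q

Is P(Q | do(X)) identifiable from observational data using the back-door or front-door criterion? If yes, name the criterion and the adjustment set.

desc(X)\{X}={Q}; candidates ⊆ {C,D,E,K,T}.
∅: X⊥Q given ∅ in G with X→· removed — back-door holds.
P(Q|do(X)) = P(Q|X) — no adjustment needed.

P(Q|do(X)): backdoor, adjust for ∅.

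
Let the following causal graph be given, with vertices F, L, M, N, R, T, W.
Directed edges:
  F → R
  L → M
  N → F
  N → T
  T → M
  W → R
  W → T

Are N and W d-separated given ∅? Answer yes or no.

Yes — N ⊥ W | ∅.

Bayes-Ball from N | ∅ reaches {F,M,R,T}.
W ∉ reach(N|∅) ⇒ N ⊥ W | ∅.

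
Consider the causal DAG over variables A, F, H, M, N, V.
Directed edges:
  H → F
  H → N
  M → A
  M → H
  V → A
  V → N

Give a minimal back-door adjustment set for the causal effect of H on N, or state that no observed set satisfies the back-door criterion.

H→N: minimal back-door set ∅.

desc(H)\{H}={F,N}; candidates ⊆ {A,M,V}.
∅: H⊥N given ∅ in G with H→· removed — back-door holds.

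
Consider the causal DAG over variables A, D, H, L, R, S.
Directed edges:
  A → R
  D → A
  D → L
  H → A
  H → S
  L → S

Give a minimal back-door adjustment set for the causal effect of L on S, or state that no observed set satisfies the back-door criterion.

L→S: minimal back-door set ∅.

desc(L)\{L}={S}; candidates ⊆ {A,D,H,R}.
∅: L⊥S given ∅ in G with L→· removed — back-door holds.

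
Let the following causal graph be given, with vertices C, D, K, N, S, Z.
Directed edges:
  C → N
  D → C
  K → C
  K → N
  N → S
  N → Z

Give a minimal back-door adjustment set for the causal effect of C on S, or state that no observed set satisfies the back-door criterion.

C→S: minimal back-door set {K}.

desc(C)\{C}={N,S,Z}; candidates ⊆ {D,K}.
size 0: {}; under {} C still reaches {D,K,N,S,Z} ∋ S.
{K}: C⊥S given {K} in G with C→· removed — back-door holds.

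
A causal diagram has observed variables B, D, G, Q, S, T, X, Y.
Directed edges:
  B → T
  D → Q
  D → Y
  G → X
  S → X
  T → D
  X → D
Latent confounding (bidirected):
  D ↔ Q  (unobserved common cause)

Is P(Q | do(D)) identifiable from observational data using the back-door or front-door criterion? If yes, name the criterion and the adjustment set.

P(Q|do(D)): not identifiable (no BD/FD set).

desc(D)\{D}={Q,Y}; candidates ⊆ {B,G,S,T,X}.
D↔Q: latent back-door arc(s) into D.
size 0: {}; under {} D still reaches {B,G,Q,S,T,X} ∋ Q.
size 1: {B}, {G}, {S} …(+2); under {B} D still reaches {G,Q,S,T,X} ∋ Q.
size 2: {B,G}, {B,S}, {B,T} …(+7); under {B,G} D still reaches {Q,S,T,X} ∋ Q.
D↔Q cannot be blocked by any observed set — no back-door set.
No mediator lies on a directed D→…→Q path.
Neither criterion identifies P(Q|do(D)) in this graph.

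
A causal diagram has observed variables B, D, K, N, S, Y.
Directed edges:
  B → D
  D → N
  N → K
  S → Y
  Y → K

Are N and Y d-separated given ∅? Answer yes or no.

Yes — N ⊥ Y | ∅.

Bayes-Ball from N | ∅ reaches {B,D,K}.
Y ∉ reach(N|∅) ⇒ N ⊥ Y | ∅.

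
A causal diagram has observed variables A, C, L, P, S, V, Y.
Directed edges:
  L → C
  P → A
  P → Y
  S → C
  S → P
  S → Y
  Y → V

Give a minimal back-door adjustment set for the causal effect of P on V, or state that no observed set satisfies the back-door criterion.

P→V: minimal back-door set {S}.

desc(P)\{P}={A,V,Y}; candidates ⊆ {C,L,S}.
size 0: {}; under {} P still reaches {C,S,V,Y} ∋ V.
{S}: P⊥V given {S} in G with P→· removed — back-door holds.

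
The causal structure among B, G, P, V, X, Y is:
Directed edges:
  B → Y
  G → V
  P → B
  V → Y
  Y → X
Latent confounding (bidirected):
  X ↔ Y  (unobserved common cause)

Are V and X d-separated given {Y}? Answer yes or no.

No — V and X are d-connected given {Y}.

Bayes-Ball from V | {Y} reaches {B,G,P,X}.
X ∈ reach(V|{Y}) ⇒ V ⊥̸ X | {Y}.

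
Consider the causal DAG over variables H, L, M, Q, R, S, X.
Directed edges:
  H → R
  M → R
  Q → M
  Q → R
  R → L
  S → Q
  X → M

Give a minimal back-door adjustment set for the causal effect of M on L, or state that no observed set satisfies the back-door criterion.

desc(M)\{M}={L,R}; candidates ⊆ {H,Q,S,X}.
size 0: {}; under {} M still reaches {L,Q,R,S,X} ∋ L.
{Q}: M⊥L given {Q} in G with M→· removed — back-door holds.

M→L: minimal back-door set {Q}.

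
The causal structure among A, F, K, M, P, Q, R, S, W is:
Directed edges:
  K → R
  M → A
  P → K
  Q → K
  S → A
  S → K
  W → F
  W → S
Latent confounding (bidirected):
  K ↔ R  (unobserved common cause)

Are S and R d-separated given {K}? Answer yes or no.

Bayes-Ball from S | {K} reaches {A,F,P,Q,R,W}.
R ∈ reach(S|{K}) ⇒ S ⊥̸ R | {K}.

No — S and R are d-connected given {K}.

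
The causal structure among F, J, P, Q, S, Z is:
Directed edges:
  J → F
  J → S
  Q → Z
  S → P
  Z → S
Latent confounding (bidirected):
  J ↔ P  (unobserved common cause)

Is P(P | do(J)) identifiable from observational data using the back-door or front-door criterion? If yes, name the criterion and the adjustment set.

P(P|do(J)): frontdoor, adjust for {S}.

desc(J)\{J}={F,P,S}; candidates ⊆ {Q,Z}.
J↔P: latent back-door arc(s) into J.
size 0: {}; under {} J still reaches {P} ∋ P.
size 1: {Q}, {Z}; under {Q} J still reaches {P} ∋ P.
size 2: {Q,Z}; under {Q,Z} J still reaches {P} ∋ P.
J↔P cannot be blocked by any observed set — no back-door set.
{S}: (i) intercepts every directed J→P path; (ii) no back-door J→{S}; (iii) {J} blocks every back-door {S}→P. Front-door holds.
P(P|do(J)) = Σ_{S} P(S|J) Σ_{J'} P(P|S,J')P(J').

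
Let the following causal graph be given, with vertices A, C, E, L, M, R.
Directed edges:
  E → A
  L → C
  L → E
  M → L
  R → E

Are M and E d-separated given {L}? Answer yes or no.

Bayes-Ball from M | {L} reaches ∅.
E ∉ reach(M|{L}) ⇒ M ⊥ E | {L}.

Yes — M ⊥ E | {L}.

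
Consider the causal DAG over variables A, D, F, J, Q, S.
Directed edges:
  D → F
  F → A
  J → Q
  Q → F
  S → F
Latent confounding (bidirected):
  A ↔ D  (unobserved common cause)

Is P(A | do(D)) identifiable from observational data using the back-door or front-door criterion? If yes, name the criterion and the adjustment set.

desc(D)\{D}={A,F}; candidates ⊆ {J,Q,S}.
D↔A: latent back-door arc(s) into D.
size 0: {}; under {} D still reaches {A} ∋ A.
size 1: {J}, {Q}, {S}; under {J} D still reaches {A} ∋ A.
size 2: {J,Q}, {J,S}, {Q,S}; under {J,Q} D still reaches {A} ∋ A.
D↔A cannot be blocked by any observed set — no back-door set.
{F}: (i) intercepts every directed D→A path; (ii) no back-door D→{F}; (iii) {D} blocks every back-door {F}→A. Front-door holds.
P(A|do(D)) = Σ_{F} P(F|D) Σ_{D'} P(A|F,D')P(D').

P(A|do(D)): frontdoor, adjust for {F}.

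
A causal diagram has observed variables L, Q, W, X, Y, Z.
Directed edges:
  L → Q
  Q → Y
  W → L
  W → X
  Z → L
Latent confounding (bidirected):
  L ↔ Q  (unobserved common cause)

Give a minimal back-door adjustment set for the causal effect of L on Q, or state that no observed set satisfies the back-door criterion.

L→Q: no observed back-door set.

desc(L)\{L}={Q,Y}; candidates ⊆ {W,X,Z}.
L↔Q: latent back-door arc(s) into L.
size 0: {}; under {} L still reaches {Q,W,X,Y,Z} ∋ Q.
size 1: {W}, {X}, {Z}; under {W} L still reaches {Q,Y,Z} ∋ Q.
size 2: {W,X}, {W,Z}, {X,Z}; under {W,X} L still reaches {Q,Y,Z} ∋ Q.
L↔Q cannot be blocked by any observed set — no back-door set.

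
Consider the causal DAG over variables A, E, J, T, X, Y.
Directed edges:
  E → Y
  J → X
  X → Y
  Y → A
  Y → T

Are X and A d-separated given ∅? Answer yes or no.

No — X and A are d-connected given ∅.

Bayes-Ball from X | ∅ reaches {A,J,T,Y}.
A ∈ reach(X|∅) ⇒ X ⊥̸ A | ∅.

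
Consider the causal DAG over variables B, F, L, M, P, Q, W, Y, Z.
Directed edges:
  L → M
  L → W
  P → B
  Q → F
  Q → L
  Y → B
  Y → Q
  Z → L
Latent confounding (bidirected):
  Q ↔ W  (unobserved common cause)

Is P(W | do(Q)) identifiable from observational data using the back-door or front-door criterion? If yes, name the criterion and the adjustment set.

P(W|do(Q)): frontdoor, adjust for {L}.

desc(Q)\{Q}={F,L,M,W}; candidates ⊆ {B,P,Y,Z}.
Q↔W: latent back-door arc(s) into Q.
size 0: {}; under {} Q still reaches {B,W,Y} ∋ W.
size 1: {B}, {P}, {Y} …(+1); under {B} Q still reaches {P,W,Y} ∋ W.
size 2: {B,P}, {B,Y}, {B,Z} …(+3); under {B,P} Q still reaches {W,Y} ∋ W.
Q↔W cannot be blocked by any observed set — no back-door set.
{L}: (i) intercepts every directed Q→W path; (ii) no back-door Q→{L}; (iii) {Q} blocks every back-door {L}→W. Front-door holds.
P(W|do(Q)) = Σ_{L} P(L|Q) Σ_{Q'} P(W|L,Q')P(Q').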